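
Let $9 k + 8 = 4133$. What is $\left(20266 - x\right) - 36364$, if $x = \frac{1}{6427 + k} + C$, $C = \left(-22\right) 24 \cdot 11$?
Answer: $- \frac{212550243}{20656} \approx -10290.0$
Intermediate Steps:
$k = \frac{1375}{3}$ ($k = - \frac{8}{9} + \frac{1}{9} \cdot 4133 = - \frac{8}{9} + \frac{4133}{9} = \frac{1375}{3} \approx 458.33$)
$C = -5808$ ($C = \left(-528\right) 11 = -5808$)
$x = - \frac{119970045}{20656}$ ($x = \frac{1}{6427 + \frac{1375}{3}} - 5808 = \frac{1}{\frac{20656}{3}} - 5808 = \frac{3}{20656} - 5808 = - \frac{119970045}{20656} \approx -5808.0$)
$\left(20266 - x\right) - 36364 = \left(20266 - - \frac{119970045}{20656}\right) - 36364 = \left(20266 + \frac{119970045}{20656}\right) - 36364 = \frac{538584541}{20656} - 36364 = - \frac{212550243}{20656}$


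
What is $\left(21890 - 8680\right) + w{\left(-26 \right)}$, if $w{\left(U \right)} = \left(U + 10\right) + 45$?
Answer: $13239$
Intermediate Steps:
$w{\left(U \right)} = 55 + U$ ($w{\left(U \right)} = \left(10 + U\right) + 45 = 55 + U$)
$\left(21890 - 8680\right) + w{\left(-26 \right)} = \left(21890 - 8680\right) + \left(55 - 26\right) = 13210 + 29 = 13239$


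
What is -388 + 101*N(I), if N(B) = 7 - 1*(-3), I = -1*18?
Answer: 622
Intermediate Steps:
I = -18
N(B) = 10 (N(B) = 7 + 3 = 10)
-388 + 101*N(I) = -388 + 101*10 = -388 + 1010 = 622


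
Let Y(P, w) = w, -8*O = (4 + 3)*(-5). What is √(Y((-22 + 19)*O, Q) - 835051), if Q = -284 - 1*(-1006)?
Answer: I*√834329 ≈ 913.42*I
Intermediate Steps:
O = 35/8 (O = -(4 + 3)*(-5)/8 = -7*(-5)/8 = -⅛*(-35) = 35/8 ≈ 4.3750)
Q = 722 (Q = -284 + 1006 = 722)
√(Y((-22 + 19)*O, Q) - 835051) = √(722 - 835051) = √(-834329) = I*√834329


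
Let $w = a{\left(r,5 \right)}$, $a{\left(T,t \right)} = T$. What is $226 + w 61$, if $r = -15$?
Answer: $-689$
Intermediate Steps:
$w = -15$
$226 + w 61 = 226 - 915 = -689$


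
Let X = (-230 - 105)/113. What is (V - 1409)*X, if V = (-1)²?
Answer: 471680/113 ≈ 4174.2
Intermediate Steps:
X = -335/113 (X = -335*1/113 = -335/113 ≈ -2.9646)
V = 1
(V - 1409)*X = (1 - 1409)*(-335/113) = -1408*(-335/113) = 471680/113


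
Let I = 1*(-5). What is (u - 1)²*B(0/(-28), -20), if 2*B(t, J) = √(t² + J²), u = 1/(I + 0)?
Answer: 72/5 ≈ 14.400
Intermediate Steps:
I = -5
u = -⅕ (u = 1/(-5 + 0) = 1/(-5) = -⅕ ≈ -0.20000)
B(t, J) = √(J² + t²)/2 (B(t, J) = √(t² + J²)/2 = √(J² + t²)/2)
(u - 1)²*B(0/(-28), -20) = (-⅕ - 1)²*(√((-20)² + (0/(-28))²)/2) = (-6/5)²*(√(400 + (0*(-1/28))²)/2) = 36*(√(400 + 0²)/2)/25 = 36*(√(400 + 0)/2)/25 = 36*(√400/2)/25 = 36*((½)*20)/25 = (36/25)*10 = 72/5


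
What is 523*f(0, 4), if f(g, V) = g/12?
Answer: 0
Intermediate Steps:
f(g, V) = g/12 (f(g, V) = g*(1/12) = g/12)
523*f(0, 4) = 523*((1/12)*0) = 523*0 = 0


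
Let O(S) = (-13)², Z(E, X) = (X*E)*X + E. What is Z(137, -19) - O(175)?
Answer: 49425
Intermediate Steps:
Z(E, X) = E + E*X² (Z(E, X) = (E*X)*X + E = E*X² + E = E + E*X²)
O(S) = 169
Z(137, -19) - O(175) = 137*(1 + (-19)²) - 1*169 = 137*(1 + 361) - 169 = 137*362 - 169 = 49594 - 169 = 49425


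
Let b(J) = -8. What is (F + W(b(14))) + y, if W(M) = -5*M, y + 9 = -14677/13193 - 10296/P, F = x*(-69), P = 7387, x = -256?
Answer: 1724251893118/97456691 ≈ 17693.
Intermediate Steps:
F = 17664 (F = -256*(-69) = 17664)
y = -1121364346/97456691 (y = -9 + (-14677/13193 - 10296/7387) = -9 - 244254127/97456691 = -1121364346/97456691 ≈ -11.506)
(F + W(b(14))) + y = (17664 - 5*(-8)) - 1121364346/97456691 = (17664 + 40) - 1121364346/97456691 = 17704 - 1121364346/97456691 = 1724251893118/97456691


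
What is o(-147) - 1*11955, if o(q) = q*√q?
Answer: -11955 - 1029*I*√3 ≈ -11955.0 - 1782.3*I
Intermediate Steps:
o(q) = q^(3/2)
o(-147) - 1*11955 = (-147)^(3/2) - 1*11955 = -1029*I*√3 - 11955 = -11955 - 1029*I*√3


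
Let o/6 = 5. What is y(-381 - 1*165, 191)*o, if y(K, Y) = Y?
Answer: 5730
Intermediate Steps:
o = 30 (o = 6*5 = 30)
y(-381 - 1*165, 191)*o = 191*30 = 5730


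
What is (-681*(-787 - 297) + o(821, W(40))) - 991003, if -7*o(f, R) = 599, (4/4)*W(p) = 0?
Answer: -1770192/7 ≈ -2.5288e+5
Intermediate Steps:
W(p) = 0
o(f, R) = -599/7 (o(f, R) = -1/7*599 = -599/7)
(-681*(-787 - 297) + o(821, W(40))) - 991003 = (-681*(-787 - 297) - 599/7) - 991003 = (-681*(-1084) - 599/7) - 991003 = (738204 - 599/7) - 991003 = 5166829/7 - 991003 = -1770192/7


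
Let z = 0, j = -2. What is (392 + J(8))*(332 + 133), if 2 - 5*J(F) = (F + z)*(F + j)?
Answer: 178002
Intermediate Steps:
J(F) = ⅖ - F*(-2 + F)/5 (J(F) = ⅖ - (F + 0)*(F - 2)/5 = ⅖ - F*(-2 + F)/5)
(392 + J(8))*(332 + 133) = (392 + (⅖ - ⅕*8² + (⅖)*8))*(332 + 133) = (392 + (⅖ - ⅕*64 + 16/5))*465 = (392 + (⅖ - 64/5 + 16/5))*465 = (392 - 46/5)*465 = (1914/5)*465 = 178002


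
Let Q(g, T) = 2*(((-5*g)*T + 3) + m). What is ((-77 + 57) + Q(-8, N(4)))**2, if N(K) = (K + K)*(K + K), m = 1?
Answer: 26091664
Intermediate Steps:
N(K) = 4*K**2 (N(K) = (2*K)*(2*K) = 4*K**2)
Q(g, T) = 8 - 10*T*g (Q(g, T) = 2*(((-5*g)*T + 3) + 1) = 2*((-5*T*g + 3) + 1) = 2*((3 - 5*T*g) + 1) = 2*(4 - 5*T*g) = 8 - 10*T*g)
((-77 + 57) + Q(-8, N(4)))**2 = ((-77 + 57) + (8 - 10*4*4**2*(-8)))**2 = (-20 + (8 - 10*4*16*(-8)))**2 = (-20 + (8 - 10*64*(-8)))**2 = (-20 + (8 + 5120))**2 = (-20 + 5128)**2 = 5108**2 = 26091664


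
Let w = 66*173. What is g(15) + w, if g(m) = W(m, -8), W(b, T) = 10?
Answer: 11428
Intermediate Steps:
g(m) = 10
w = 11418
g(15) + w = 10 + 11418 = 11428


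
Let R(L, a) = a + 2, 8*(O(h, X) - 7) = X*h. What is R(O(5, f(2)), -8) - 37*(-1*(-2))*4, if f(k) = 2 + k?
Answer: -302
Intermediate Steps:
O(h, X) = 7 + X*h/8 (O(h, X) = 7 + (X*h)/8 = 7 + X*h/8)
R(L, a) = 2 + a
R(O(5, f(2)), -8) - 37*(-1*(-2))*4 = (2 - 8) - 37*(-1*(-2))*4 = -6 - 74*4 = -6 - 37*8 = -6 - 296 = -302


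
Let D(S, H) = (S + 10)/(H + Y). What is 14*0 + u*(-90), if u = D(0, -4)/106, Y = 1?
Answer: 150/53 ≈ 2.8302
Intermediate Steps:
D(S, H) = (10 + S)/(1 + H) (D(S, H) = (S + 10)/(H + 1) = (10 + S)/(1 + H))
u = -5/159 (u = ((10 + 0)/(1 - 4))/106 = (10/(-3))*(1/106) = -⅓*10*(1/106) = -10/3*1/106 = -5/159 ≈ -0.031447)
14*0 + u*(-90) = 14*0 - 5/159*(-90) = 0 + 150/53 = 150/53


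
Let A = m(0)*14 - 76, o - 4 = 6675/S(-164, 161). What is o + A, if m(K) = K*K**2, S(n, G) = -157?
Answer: -17979/157 ≈ -114.52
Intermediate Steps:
m(K) = K**3
o = -6047/157 (o = 4 + 6675/(-157) = 4 + 6675*(-1/157) = 4 - 6675/157 = -6047/157 ≈ -38.516)
A = -76 (A = 0**3*14 - 76 = 0*14 - 76 = 0 - 76 = -76)
o + A = -6047/157 - 76 = -17979/157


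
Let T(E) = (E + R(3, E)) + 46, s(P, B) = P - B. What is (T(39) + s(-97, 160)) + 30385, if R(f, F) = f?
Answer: 30216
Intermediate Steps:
T(E) = 49 + E (T(E) = (E + 3) + 46 = (3 + E) + 46 = 49 + E)
(T(39) + s(-97, 160)) + 30385 = ((49 + 39) + (-97 - 1*160)) + 30385 = (88 + (-97 - 160)) + 30385 = (88 - 257) + 30385 = -169 + 30385 = 30216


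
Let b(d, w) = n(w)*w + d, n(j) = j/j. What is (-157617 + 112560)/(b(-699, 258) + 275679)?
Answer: -15019/91746 ≈ -0.16370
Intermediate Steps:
n(j) = 1
b(d, w) = d + w (b(d, w) = 1*w + d = w + d = d + w)
(-157617 + 112560)/(b(-699, 258) + 275679) = (-157617 + 112560)/((-699 + 258) + 275679) = -45057/(-441 + 275679) = -45057/275238 = -45057*1/275238 = -15019/91746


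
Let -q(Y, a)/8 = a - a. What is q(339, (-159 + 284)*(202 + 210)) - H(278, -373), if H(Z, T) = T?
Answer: 373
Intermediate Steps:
q(Y, a) = 0 (q(Y, a) = -8*(a - a) = -8*0 = 0)
q(339, (-159 + 284)*(202 + 210)) - H(278, -373) = 0 - 1*(-373) = 0 + 373 = 373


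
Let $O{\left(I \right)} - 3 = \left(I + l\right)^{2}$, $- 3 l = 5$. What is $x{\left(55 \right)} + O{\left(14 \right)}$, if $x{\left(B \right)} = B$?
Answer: $\frac{1891}{9} \approx 210.11$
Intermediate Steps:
$l = - \frac{5}{3}$ ($l = \left(- \frac{1}{3}\right) 5 = - \frac{5}{3} \approx -1.6667$)
$O{\left(I \right)} = 3 + \left(- \frac{5}{3} + I\right)^{2}$ ($O{\left(I \right)} = 3 + \left(I - \frac{5}{3}\right)^{2} = 3 + \left(- \frac{5}{3} + I\right)^{2}$)
$x{\left(55 \right)} + O{\left(14 \right)} = 55 + \left(3 + \frac{\left(-5 + 3 \cdot 14\right)^{2}}{9}\right) = 55 + \left(3 + \frac{\left(-5 + 42\right)^{2}}{9}\right) = 55 + \left(3 + \frac{37^{2}}{9}\right) = 55 + \left(3 + \frac{1}{9} \cdot 1369\right) = 55 + \left(3 + \frac{1369}{9}\right) = 55 + \frac{1396}{9} = \frac{1891}{9}$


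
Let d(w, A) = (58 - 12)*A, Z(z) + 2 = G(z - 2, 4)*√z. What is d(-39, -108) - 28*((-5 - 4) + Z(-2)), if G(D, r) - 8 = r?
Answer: -4660 - 336*I*√2 ≈ -4660.0 - 475.18*I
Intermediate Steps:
G(D, r) = 8 + r
Z(z) = -2 + 12*√z (Z(z) = -2 + (8 + 4)*√z = -2 + 12*√z)
d(w, A) = 46*A
d(-39, -108) - 28*((-5 - 4) + Z(-2)) = 46*(-108) - 28*((-5 - 4) + (-2 + 12*√(-2))) = -4968 - 28*(-9 + (-2 + 12*(I*√2))) = -4968 - 28*(-9 + (-2 + 12*I*√2)) = -4968 - 28*(-11 + 12*I*√2) = -4968 - (-308 + 336*I*√2) = -4968 + (308 - 336*I*√2) = -4660 - 336*I*√2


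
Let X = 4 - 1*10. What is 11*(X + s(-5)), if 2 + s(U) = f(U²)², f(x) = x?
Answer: 6787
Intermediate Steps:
s(U) = -2 + U⁴ (s(U) = -2 + (U²)² = -2 + U⁴)
X = -6 (X = 4 - 10 = -6)
11*(X + s(-5)) = 11*(-6 + (-2 + (-5)⁴)) = 11*(-6 + (-2 + 625)) = 11*(-6 + 623) = 11*617 = 6787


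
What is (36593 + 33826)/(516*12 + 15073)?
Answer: 70419/21265 ≈ 3.3115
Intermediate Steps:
(36593 + 33826)/(516*12 + 15073) = 70419/(6192 + 15073) = 70419/21265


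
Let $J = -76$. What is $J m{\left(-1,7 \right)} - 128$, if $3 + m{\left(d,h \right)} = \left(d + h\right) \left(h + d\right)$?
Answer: $-2636$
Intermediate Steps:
$m{\left(d,h \right)} = -3 + \left(d + h\right)^{2}$ ($m{\left(d,h \right)} = -3 + \left(d + h\right) \left(h + d\right) = -3 + \left(d + h\right) \left(d + h\right) = -3 + \left(d + h\right)^{2}$)
$J m{\left(-1,7 \right)} - 128 = - 76 \left(-3 + \left(-1 + 7\right)^{2}\right) - 128 = - 76 \left(-3 + 6^{2}\right) - 128 = - 76 \left(-3 + 36\right) - 128 = \left(-76\right) 33 - 128 = -2508 - 128 = -2636$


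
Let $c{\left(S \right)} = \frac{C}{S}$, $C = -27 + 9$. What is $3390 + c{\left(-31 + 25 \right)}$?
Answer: $3393$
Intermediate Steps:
$C = -18$
$c{\left(S \right)} = - \frac{18}{S}$
$3390 + c{\left(-31 + 25 \right)} = 3390 - \frac{18}{-31 + 25} = 3390 - \frac{18}{-6} = 3390 - -3 = 3390 + 3 = 3393$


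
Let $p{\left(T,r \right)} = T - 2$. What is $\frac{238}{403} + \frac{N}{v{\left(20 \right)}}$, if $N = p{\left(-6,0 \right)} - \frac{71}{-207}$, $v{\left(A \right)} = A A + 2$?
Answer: $\frac{19166177}{33535242} \approx 0.57152$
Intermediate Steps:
$v{\left(A \right)} = 2 + A^{2}$ ($v{\left(A \right)} = A^{2} + 2 = 2 + A^{2}$)
$p{\left(T,r \right)} = -2 + T$
$N = - \frac{1585}{207}$ ($N = \left(-2 - 6\right) - \frac{71}{-207} = -8 - 71 \left(- \frac{1}{207}\right) = -8 - - \frac{71}{207} = -8 + \frac{71}{207} = - \frac{1585}{207} \approx -7.657$)
$\frac{238}{403} + \frac{N}{v{\left(20 \right)}} = \frac{238}{403} - \frac{1585}{207 \left(2 + 20^{2}\right)} = 238 \cdot \frac{1}{403} - \frac{1585}{207 \left(2 + 400\right)} = \frac{238}{403} - \frac{1585}{207 \cdot 402} = \frac{238}{403} - \frac{1585}{83214} = \frac{19166177}{33535242}$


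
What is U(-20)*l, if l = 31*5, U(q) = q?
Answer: -3100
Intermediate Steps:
l = 155
U(-20)*l = -20*155 = -3100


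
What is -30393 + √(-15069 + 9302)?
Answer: -30393 + I*√5767 ≈ -30393.0 + 75.941*I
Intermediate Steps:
-30393 + √(-15069 + 9302) = -30393 + √(-5767) = -30393 + I*√5767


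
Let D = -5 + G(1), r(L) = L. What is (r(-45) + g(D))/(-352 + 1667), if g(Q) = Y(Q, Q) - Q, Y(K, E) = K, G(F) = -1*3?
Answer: -9/263 ≈ -0.034221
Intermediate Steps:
G(F) = -3
D = -8 (D = -5 - 3 = -8)
g(Q) = 0 (g(Q) = Q - Q = 0)
(r(-45) + g(D))/(-352 + 1667) = (-45 + 0)/(-352 + 1667) = -45/1315 = -45*1/1315 = -9/263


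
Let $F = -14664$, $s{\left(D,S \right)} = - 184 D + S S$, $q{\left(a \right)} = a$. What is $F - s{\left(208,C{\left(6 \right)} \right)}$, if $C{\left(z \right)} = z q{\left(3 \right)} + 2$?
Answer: $23208$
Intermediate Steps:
$C{\left(z \right)} = 2 + 3 z$ ($C{\left(z \right)} = z 3 + 2 = 3 z + 2 = 2 + 3 z$)
$s{\left(D,S \right)} = S^{2} - 184 D$ ($s{\left(D,S \right)} = - 184 D + S^{2} = S^{2} - 184 D$)
$F - s{\left(208,C{\left(6 \right)} \right)} = -14664 - \left(\left(2 + 3 \cdot 6\right)^{2} - 38272\right) = -14664 - \left(\left(2 + 18\right)^{2} - 38272\right) = -14664 - \left(20^{2} - 38272\right) = -14664 - \left(400 - 38272\right) = -14664 - -37872 = -14664 + 37872 = 23208$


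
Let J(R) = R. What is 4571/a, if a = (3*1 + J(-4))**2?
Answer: 4571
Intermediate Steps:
a = 1 (a = (3*1 - 4)**2 = (3 - 4)**2 = (-1)**2 = 1)
4571/a = 4571/1 = 4571*1 = 4571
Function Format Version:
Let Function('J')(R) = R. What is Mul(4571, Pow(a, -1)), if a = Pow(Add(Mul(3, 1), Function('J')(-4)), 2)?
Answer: 4571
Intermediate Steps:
a = 1 (a = Pow(Add(Mul(3, 1), -4), 2) = Pow(Add(3, -4), 2) = Pow(-1, 2) = 1)
Mul(4571, Pow(a, -1)) = Mul(4571, Pow(1, -1)) = Mul(4571, 1) = 4571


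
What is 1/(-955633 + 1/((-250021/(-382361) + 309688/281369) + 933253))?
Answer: -100403776198417994/95949161859715198327993 ≈ -1.0464e-6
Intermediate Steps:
1/(-955633 + 1/((-250021/(-382361) + 309688/281369) + 933253)) = 1/(-955633 + 1/((-250021*(-1/382361) + 309688*(1/281369)) + 933253)) = 1/(-955633 + 1/((250021/382361 + 309688/281369) + 933253)) = 1/(-955633 + 1/(188760772117/107584532209 + 933253)) = 1/(-955633 + 1/(100403776198417994/107584532209)) = 1/(-955633 + 107584532209/100403776198417994) = 1/(-95949161859715198327993/100403776198417994) = -100403776198417994/95949161859715198327993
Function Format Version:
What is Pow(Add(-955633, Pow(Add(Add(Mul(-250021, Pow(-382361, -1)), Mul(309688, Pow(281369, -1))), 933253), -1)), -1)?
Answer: Rational(-100403776198417994, 95949161859715198327993) ≈ -1.0464e-6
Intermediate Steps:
Pow(Add(-955633, Pow(Add(Add(Mul(-250021, Pow(-382361, -1)), Mul(309688, Pow(281369, -1))), 933253), -1)), -1) = Pow(Add(-955633, Pow(Add(Add(Mul(-250021, Rational(-1, 382361)), Mul(309688, Rational(1, 281369))), 933253), -1)), -1) = Pow(Add(-955633, Pow(Add(Add(Rational(250021, 382361), Rational(309688, 281369)), 933253), -1)), -1) = Pow(Add(-955633, Pow(Add(Rational(188760772117, 107584532209), 933253), -1)), -1) = Pow(Add(-955633, Pow(Rational(100403776198417994, 107584532209), -1)), -1) = Pow(Add(-955633, Rational(107584532209, 100403776198417994)), -1) = Pow(Rational(-95949161859715198327993, 100403776198417994), -1) = Rational(-100403776198417994, 95949161859715198327993)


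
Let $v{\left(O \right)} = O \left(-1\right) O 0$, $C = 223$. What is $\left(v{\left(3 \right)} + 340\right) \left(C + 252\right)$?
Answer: $161500$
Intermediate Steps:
$v{\left(O \right)} = 0$ ($v{\left(O \right)} = - O O 0 = - O^{2} \cdot 0 = 0$)
$\left(v{\left(3 \right)} + 340\right) \left(C + 252\right) = \left(0 + 340\right) \left(223 + 252\right) = 340 \cdot 475 = 161500$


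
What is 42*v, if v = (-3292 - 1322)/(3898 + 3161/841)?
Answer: -1873284/37717 ≈ -49.667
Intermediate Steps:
v = -44602/37717 (v = -4614/(3898 + 3161*(1/841)) = -4614/(3898 + 109/29) = -4614/113151/29 = -4614*29/113151 = -44602/37717 ≈ -1.1825)
42*v = 42*(-44602/37717) = -1873284/37717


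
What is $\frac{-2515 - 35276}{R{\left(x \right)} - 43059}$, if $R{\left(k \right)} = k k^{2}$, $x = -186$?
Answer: $\frac{12597}{2159305} \approx 0.0058338$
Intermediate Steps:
$R{\left(k \right)} = k^{3}$
$\frac{-2515 - 35276}{R{\left(x \right)} - 43059} = \frac{-2515 - 35276}{\left(-186\right)^{3} - 43059} = - \frac{37791}{-6434856 - 43059} = - \frac{37791}{-6477915} = \left(-37791\right) \left(- \frac{1}{6477915}\right) = \frac{12597}{2159305}$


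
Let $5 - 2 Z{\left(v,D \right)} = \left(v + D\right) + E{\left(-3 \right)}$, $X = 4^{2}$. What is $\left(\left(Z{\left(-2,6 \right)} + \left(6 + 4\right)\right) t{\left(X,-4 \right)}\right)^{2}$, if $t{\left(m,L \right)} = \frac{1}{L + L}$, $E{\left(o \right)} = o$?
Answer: $\frac{9}{4} \approx 2.25$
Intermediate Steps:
$X = 16$
$t{\left(m,L \right)} = \frac{1}{2 L}$
$Z{\left(v,D \right)} = 4 - \frac{D}{2} - \frac{v}{2}$ ($Z{\left(v,D \right)} = \frac{5}{2} - \frac{\left(v + D\right) - 3}{2} = \frac{5}{2} - \frac{\left(D + v\right) - 3}{2} = \frac{5}{2} - \frac{-3 + D + v}{2} = \frac{5}{2} - \left(- \frac{3}{2} + \frac{D}{2} + \frac{v}{2}\right) = 4 - \frac{D}{2} - \frac{v}{2}$)
$\left(\left(Z{\left(-2,6 \right)} + \left(6 + 4\right)\right) t{\left(X,-4 \right)}\right)^{2} = \left(\left(\left(4 - 3 - -1\right) + \left(6 + 4\right)\right) \frac{1}{2 \left(-4\right)}\right)^{2} = \left(\left(\left(4 - 3 + 1\right) + 10\right) \frac{1}{2} \left(- \frac{1}{4}\right)\right)^{2} = \left(\left(2 + 10\right) \left(- \frac{1}{8}\right)\right)^{2} = \left(12 \left(- \frac{1}{8}\right)\right)^{2} = \left(- \frac{3}{2}\right)^{2} = \frac{9}{4}$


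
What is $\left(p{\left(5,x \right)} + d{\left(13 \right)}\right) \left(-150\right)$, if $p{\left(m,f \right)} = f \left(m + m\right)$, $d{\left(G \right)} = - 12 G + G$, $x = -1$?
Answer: $22950$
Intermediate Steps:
$d{\left(G \right)} = - 11 G$
$p{\left(m,f \right)} = 2 f m$ ($p{\left(m,f \right)} = f 2 m = 2 f m$)
$\left(p{\left(5,x \right)} + d{\left(13 \right)}\right) \left(-150\right) = \left(2 \left(-1\right) 5 - 143\right) \left(-150\right) = \left(-10 - 143\right) \left(-150\right) = \left(-153\right) \left(-150\right) = 22950$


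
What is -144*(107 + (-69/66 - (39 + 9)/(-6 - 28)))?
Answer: -2891160/187 ≈ -15461.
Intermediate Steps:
-144*(107 + (-69/66 - (39 + 9)/(-6 - 28))) = -144*(107 + (-69*1/66 - 48/(-34))) = -144*(107 + (-23/22 - 48*(-1)/34)) = -144*(107 + (-23/22 - 1*(-24/17))) = -144*(107 + (-23/22 + 24/17)) = -144*(107 + 137/374) = -144*40155/374 = -2891160/187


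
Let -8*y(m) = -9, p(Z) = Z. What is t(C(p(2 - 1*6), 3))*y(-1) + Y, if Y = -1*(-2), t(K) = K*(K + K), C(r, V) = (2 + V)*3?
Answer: 2033/4 ≈ 508.25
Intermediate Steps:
C(r, V) = 6 + 3*V
y(m) = 9/8 (y(m) = -⅛*(-9) = 9/8)
t(K) = 2*K² (t(K) = K*(2*K) = 2*K²)
Y = 2
t(C(p(2 - 1*6), 3))*y(-1) + Y = (2*(6 + 3*3)²)*(9/8) + 2 = (2*(6 + 9)²)*(9/8) + 2 = (2*15²)*(9/8) + 2 = (2*225)*(9/8) + 2 = 450*(9/8) + 2 = 2025/4 + 2 = 2033/4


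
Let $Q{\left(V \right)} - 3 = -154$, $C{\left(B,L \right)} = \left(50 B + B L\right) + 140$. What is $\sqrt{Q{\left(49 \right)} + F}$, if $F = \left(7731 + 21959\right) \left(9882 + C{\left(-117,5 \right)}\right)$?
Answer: $\sqrt{106497879} \approx 10320.0$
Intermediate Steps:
$C{\left(B,L \right)} = 140 + 50 B + B L$
$Q{\left(V \right)} = -151$ ($Q{\left(V \right)} = 3 - 154 = -151$)
$F = 106498030$ ($F = \left(7731 + 21959\right) \left(9882 + \left(140 + 50 \left(-117\right) - 585\right)\right) = 29690 \left(9882 - 6295\right) = 29690 \cdot 3587 = 106498030$)
$\sqrt{Q{\left(49 \right)} + F} = \sqrt{-151 + 106498030} = \sqrt{106497879}$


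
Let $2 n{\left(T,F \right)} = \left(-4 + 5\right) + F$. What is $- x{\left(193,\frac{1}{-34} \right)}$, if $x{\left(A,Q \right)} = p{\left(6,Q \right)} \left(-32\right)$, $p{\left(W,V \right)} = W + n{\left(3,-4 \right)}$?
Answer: $144$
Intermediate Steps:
$n{\left(T,F \right)} = \frac{1}{2} + \frac{F}{2}$ ($n{\left(T,F \right)} = \frac{\left(-4 + 5\right) + F}{2} = \frac{1 + F}{2} = \frac{1}{2} + \frac{F}{2}$)
$p{\left(W,V \right)} = - \frac{3}{2} + W$ ($p{\left(W,V \right)} = W + \left(\frac{1}{2} + \frac{1}{2} \left(-4\right)\right) = W + \left(\frac{1}{2} - 2\right) = W - \frac{3}{2} = - \frac{3}{2} + W$)
$x{\left(A,Q \right)} = -144$ ($x{\left(A,Q \right)} = \left(- \frac{3}{2} + 6\right) \left(-32\right) = \frac{9}{2} \left(-32\right) = -144$)
$- x{\left(193,\frac{1}{-34} \right)} = \left(-1\right) \left(-144\right) = 144$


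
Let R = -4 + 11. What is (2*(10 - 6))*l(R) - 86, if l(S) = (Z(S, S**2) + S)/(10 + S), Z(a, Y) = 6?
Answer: -1358/17 ≈ -79.882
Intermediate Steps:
R = 7
l(S) = (6 + S)/(10 + S)
(2*(10 - 6))*l(R) - 86 = (2*(10 - 6))*((6 + 7)/(10 + 7)) - 86 = (2*4)*(13/17) - 86 = 8*((1/17)*13) - 86 = 8*(13/17) - 86 = 104/17 - 86 = -1358/17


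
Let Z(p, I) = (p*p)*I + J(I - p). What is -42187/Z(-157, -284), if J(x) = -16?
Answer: 42187/7000332 ≈ 0.0060264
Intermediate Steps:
Z(p, I) = -16 + I*p² (Z(p, I) = (p*p)*I - 16 = p²*I - 16 = I*p² - 16 = -16 + I*p²)
-42187/Z(-157, -284) = -42187/(-16 - 284*(-157)²) = -42187/(-16 - 284*24649) = -42187/(-16 - 7000316) = -42187/(-7000332) = -42187*(-1/7000332) = 42187/7000332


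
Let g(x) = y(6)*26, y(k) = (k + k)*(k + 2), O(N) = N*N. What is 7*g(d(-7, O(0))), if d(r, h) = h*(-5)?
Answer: 17472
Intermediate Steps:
O(N) = N**2
d(r, h) = -5*h
y(k) = 2*k*(2 + k) (y(k) = (2*k)*(2 + k) = 2*k*(2 + k))
g(x) = 2496 (g(x) = (2*6*(2 + 6))*26 = (2*6*8)*26 = 96*26 = 2496)
7*g(d(-7, O(0))) = 7*2496 = 17472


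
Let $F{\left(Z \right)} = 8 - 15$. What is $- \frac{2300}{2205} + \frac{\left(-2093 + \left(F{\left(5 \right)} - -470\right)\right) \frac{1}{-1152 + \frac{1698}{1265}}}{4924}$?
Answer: $- \frac{549340355555}{526795503948} \approx -1.0428$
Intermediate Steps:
$F{\left(Z \right)} = -7$
$- \frac{2300}{2205} + \frac{\left(-2093 + \left(F{\left(5 \right)} - -470\right)\right) \frac{1}{-1152 + \frac{1698}{1265}}}{4924} = - \frac{2300}{2205} + \frac{\left(-2093 - -463\right) \frac{1}{-1152 + \frac{1698}{1265}}}{4924} = \left(-2300\right) \frac{1}{2205} + \frac{-2093 + \left(-7 + 470\right)}{-1152 + 1698 \cdot \frac{1}{1265}} \cdot \frac{1}{4924} = - \frac{460}{441} + \frac{-2093 + 463}{-1152 + \frac{1698}{1265}} \cdot \frac{1}{4924} = - \frac{460}{441} + - \frac{1630}{- \frac{1455582}{1265}} \cdot \frac{1}{4924} = - \frac{460}{441} + \left(-1630\right) \left(- \frac{1265}{1455582}\right) \frac{1}{4924} = - \frac{460}{441} + \frac{1030975}{727791} \cdot \frac{1}{4924} = - \frac{460}{441} + \frac{1030975}{3583642884} = - \frac{549340355555}{526795503948}$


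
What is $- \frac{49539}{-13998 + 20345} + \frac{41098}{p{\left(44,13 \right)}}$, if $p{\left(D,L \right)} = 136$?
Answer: $\frac{127055851}{431596} \approx 294.39$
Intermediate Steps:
$- \frac{49539}{-13998 + 20345} + \frac{41098}{p{\left(44,13 \right)}} = - \frac{49539}{-13998 + 20345} + \frac{41098}{136} = - \frac{49539}{6347} + 41098 \cdot \frac{1}{136} = \left(-49539\right) \frac{1}{6347} + \frac{20549}{68} = - \frac{49539}{6347} + \frac{20549}{68} = \frac{127055851}{431596}$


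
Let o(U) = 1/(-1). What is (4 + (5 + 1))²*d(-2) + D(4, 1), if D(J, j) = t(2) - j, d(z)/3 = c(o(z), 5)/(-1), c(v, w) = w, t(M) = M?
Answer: -1499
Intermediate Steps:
o(U) = -1
d(z) = -15 (d(z) = 3*(5/(-1)) = 3*(5*(-1)) = 3*(-5) = -15)
D(J, j) = 2 - j
(4 + (5 + 1))²*d(-2) + D(4, 1) = (4 + (5 + 1))²*(-15) + (2 - 1*1) = (4 + 6)²*(-15) + (2 - 1) = 10²*(-15) + 1 = 100*(-15) + 1 = -1500 + 1 = -1499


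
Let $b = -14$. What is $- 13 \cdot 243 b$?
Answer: $44226$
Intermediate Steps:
$- 13 \cdot 243 b = - 13 \cdot 243 \left(-14\right) = \left(-13\right) \left(-3402\right) = 44226$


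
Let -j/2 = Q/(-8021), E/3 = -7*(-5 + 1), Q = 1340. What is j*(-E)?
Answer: -225120/8021 ≈ -28.066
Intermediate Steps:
E = 84 (E = 3*(-7*(-5 + 1)) = 3*(-7*(-4)) = 3*28 = 84)
j = 2680/8021 (j = -2680/(-8021) = -2680*(-1)/8021 = -2*(-1340/8021) = 2680/8021 ≈ 0.33412)
j*(-E) = 2680*(-1*84)/8021 = (2680/8021)*(-84) = -225120/8021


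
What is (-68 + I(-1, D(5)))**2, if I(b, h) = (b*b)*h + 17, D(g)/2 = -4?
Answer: 3481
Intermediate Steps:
D(g) = -8 (D(g) = 2*(-4) = -8)
I(b, h) = 17 + h*b**2 (I(b, h) = b**2*h + 17 = h*b**2 + 17 = 17 + h*b**2)
(-68 + I(-1, D(5)))**2 = (-68 + (17 - 8*(-1)**2))**2 = (-68 + (17 - 8*1))**2 = (-68 + (17 - 8))**2 = (-68 + 9)**2 = (-59)**2 = 3481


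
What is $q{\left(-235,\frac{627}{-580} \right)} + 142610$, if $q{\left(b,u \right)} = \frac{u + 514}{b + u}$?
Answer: $\frac{2789551711}{19561} \approx 1.4261 \cdot 10^{5}$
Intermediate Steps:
$q{\left(b,u \right)} = \frac{514 + u}{b + u}$
$q{\left(-235,\frac{627}{-580} \right)} + 142610 = \frac{514 + \frac{627}{-580}}{-235 + \frac{627}{-580}} + 142610 = \frac{514 + 627 \left(- \frac{1}{580}\right)}{-235 + 627 \left(- \frac{1}{580}\right)} + 142610 = \frac{514 - \frac{627}{580}}{-235 - \frac{627}{580}} + 142610 = \frac{1}{- \frac{136927}{580}} \cdot \frac{297493}{580} + 142610 = \left(- \frac{580}{136927}\right) \frac{297493}{580} + 142610 = - \frac{42499}{19561} + 142610 = \frac{2789551711}{19561}$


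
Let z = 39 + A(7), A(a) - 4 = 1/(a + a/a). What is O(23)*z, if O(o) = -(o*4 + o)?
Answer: -39675/8 ≈ -4959.4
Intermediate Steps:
A(a) = 4 + 1/(1 + a) (A(a) = 4 + 1/(a + a/a) = 4 + 1/(a + 1) = 4 + 1/(1 + a))
z = 345/8 (z = 39 + (5 + 4*7)/(1 + 7) = 39 + (5 + 28)/8 = 39 + (1/8)*33 = 39 + 33/8 = 345/8 ≈ 43.125)
O(o) = -5*o (O(o) = -(4*o + o) = -5*o)
O(23)*z = -5*23*(345/8) = -115*345/8 = -39675/8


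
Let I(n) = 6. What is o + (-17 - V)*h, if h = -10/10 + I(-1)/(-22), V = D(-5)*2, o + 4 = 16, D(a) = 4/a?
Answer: 158/5 ≈ 31.600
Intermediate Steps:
o = 12 (o = -4 + 16 = 12)
V = -8/5 (V = (4/(-5))*2 = (4*(-⅕))*2 = -⅘*2 = -8/5 ≈ -1.6000)
h = -14/11 (h = -10/10 + 6/(-22) = -10*⅒ + 6*(-1/22) = -1 - 3/11 = -14/11 ≈ -1.2727)
o + (-17 - V)*h = 12 + (-17 - 1*(-8/5))*(-14/11) = 12 + (-17 + 8/5)*(-14/11) = 12 - 77/5*(-14/11) = 12 + 98/5 = 158/5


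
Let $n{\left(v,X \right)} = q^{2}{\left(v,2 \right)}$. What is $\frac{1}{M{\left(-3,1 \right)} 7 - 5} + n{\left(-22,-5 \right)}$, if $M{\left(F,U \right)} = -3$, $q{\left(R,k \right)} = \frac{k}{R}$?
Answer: $- \frac{95}{3146} \approx -0.030197$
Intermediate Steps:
$n{\left(v,X \right)} = \frac{4}{v^{2}}$ ($n{\left(v,X \right)} = \left(\frac{2}{v}\right)^{2} = \frac{4}{v^{2}}$)
$\frac{1}{M{\left(-3,1 \right)} 7 - 5} + n{\left(-22,-5 \right)} = \frac{1}{\left(-3\right) 7 - 5} + \frac{4}{484} = \frac{1}{-21 - 5} + 4 \cdot \frac{1}{484} = \frac{1}{-26} + \frac{1}{121} = - \frac{1}{26} + \frac{1}{121} = - \frac{95}{3146}$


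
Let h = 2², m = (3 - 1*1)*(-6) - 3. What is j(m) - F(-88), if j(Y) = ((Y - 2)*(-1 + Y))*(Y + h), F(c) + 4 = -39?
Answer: -2949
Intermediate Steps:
m = -15 (m = (3 - 1)*(-6) - 3 = 2*(-6) - 3 = -12 - 3 = -15)
h = 4
F(c) = -43 (F(c) = -4 - 39 = -43)
j(Y) = (-1 + Y)*(-2 + Y)*(4 + Y) (j(Y) = ((Y - 2)*(-1 + Y))*(Y + 4) = ((-2 + Y)*(-1 + Y))*(4 + Y) = ((-1 + Y)*(-2 + Y))*(4 + Y) = (-1 + Y)*(-2 + Y)*(4 + Y))
j(m) - F(-88) = (8 + (-15)² + (-15)³ - 10*(-15)) - 1*(-43) = (8 + 225 - 3375 + 150) + 43 = -2992 + 43 = -2949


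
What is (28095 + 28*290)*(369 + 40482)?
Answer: 1479418965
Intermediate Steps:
(28095 + 28*290)*(369 + 40482) = (28095 + 8120)*40851 = 36215*40851 = 1479418965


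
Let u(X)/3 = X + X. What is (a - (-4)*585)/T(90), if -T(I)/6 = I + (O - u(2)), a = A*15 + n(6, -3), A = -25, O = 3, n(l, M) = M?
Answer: -109/27 ≈ -4.0370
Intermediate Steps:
u(X) = 6*X (u(X) = 3*(X + X) = 3*(2*X) = 6*X)
a = -378 (a = -25*15 - 3 = -375 - 3 = -378)
T(I) = 54 - 6*I (T(I) = -6*(I + (3 - 6*2)) = -6*(I + (3 - 1*12)) = -6*(I + (3 - 12)) = -6*(I - 9) = -6*(-9 + I) = 54 - 6*I)
(a - (-4)*585)/T(90) = (-378 - (-4)*585)/(54 - 6*90) = (-378 - 1*(-2340))/(54 - 540) = (-378 + 2340)/(-486) = 1962*(-1/486) = -109/27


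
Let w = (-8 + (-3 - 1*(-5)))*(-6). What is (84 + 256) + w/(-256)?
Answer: 21751/64 ≈ 339.86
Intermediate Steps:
w = 36 (w = (-8 + (-3 + 5))*(-6) = (-8 + 2)*(-6) = -6*(-6) = 36)
(84 + 256) + w/(-256) = (84 + 256) + 36/(-256) = 340 + 36*(-1/256) = 340 - 9/64 = 21751/64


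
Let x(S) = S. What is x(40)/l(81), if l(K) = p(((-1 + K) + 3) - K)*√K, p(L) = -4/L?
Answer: -20/9 ≈ -2.2222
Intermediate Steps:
l(K) = -2*√K (l(K) = (-4/(((-1 + K) + 3) - K))*√K = (-4/((2 + K) - K))*√K = (-4/2)*√K = (-4*½)*√K = -2*√K)
x(40)/l(81) = 40/((-2*√81)) = 40/((-2*9)) = 40/(-18) = 40*(-1/18) = -20/9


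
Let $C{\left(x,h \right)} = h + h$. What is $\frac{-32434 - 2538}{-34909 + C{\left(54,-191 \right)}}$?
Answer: $\frac{34972}{35291} \approx 0.99096$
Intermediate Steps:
$C{\left(x,h \right)} = 2 h$
$\frac{-32434 - 2538}{-34909 + C{\left(54,-191 \right)}} = \frac{-32434 - 2538}{-34909 + 2 \left(-191\right)} = - \frac{34972}{-34909 - 382} = - \frac{34972}{-35291} = \left(-34972\right) \left(- \frac{1}{35291}\right) = \frac{34972}{35291}$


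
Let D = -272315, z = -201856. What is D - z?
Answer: -70459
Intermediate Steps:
D - z = -272315 - 1*(-201856) = -272315 + 201856 = -70459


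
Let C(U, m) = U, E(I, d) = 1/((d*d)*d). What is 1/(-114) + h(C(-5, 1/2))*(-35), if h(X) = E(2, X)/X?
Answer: -923/14250 ≈ -0.064772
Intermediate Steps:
E(I, d) = d**(-3) (E(I, d) = 1/(d**2*d) = 1/(d**3) = d**(-3))
h(X) = X**(-4) (h(X) = 1/(X**3*X) = X**(-4))
1/(-114) + h(C(-5, 1/2))*(-35) = 1/(-114) - 35/(-5)**4 = -1/114 + (1/625)*(-35) = -1/114 - 7/125 = -923/14250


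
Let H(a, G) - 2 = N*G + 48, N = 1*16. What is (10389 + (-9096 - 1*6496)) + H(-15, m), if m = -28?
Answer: -5601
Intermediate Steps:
N = 16
H(a, G) = 50 + 16*G (H(a, G) = 2 + (16*G + 48) = 2 + (48 + 16*G) = 50 + 16*G)
(10389 + (-9096 - 1*6496)) + H(-15, m) = (10389 + (-9096 - 1*6496)) + (50 + 16*(-28)) = (10389 + (-9096 - 6496)) + (50 - 448) = (10389 - 15592) - 398 = -5203 - 398 = -5601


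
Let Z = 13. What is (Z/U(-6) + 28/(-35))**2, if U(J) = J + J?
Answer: 12769/3600 ≈ 3.5469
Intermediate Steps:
U(J) = 2*J
(Z/U(-6) + 28/(-35))**2 = (13/((2*(-6))) + 28/(-35))**2 = (13/(-12) + 28*(-1/35))**2 = (13*(-1/12) - 4/5)**2 = (-13/12 - 4/5)**2 = (-113/60)**2 = 12769/3600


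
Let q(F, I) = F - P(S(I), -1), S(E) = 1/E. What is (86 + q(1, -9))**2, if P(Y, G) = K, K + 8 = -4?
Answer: 9801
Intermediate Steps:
K = -12 (K = -8 - 4 = -12)
P(Y, G) = -12
q(F, I) = 12 + F (q(F, I) = F - 1*(-12) = F + 12 = 12 + F)
(86 + q(1, -9))**2 = (86 + (12 + 1))**2 = (86 + 13)**2 = 99**2 = 9801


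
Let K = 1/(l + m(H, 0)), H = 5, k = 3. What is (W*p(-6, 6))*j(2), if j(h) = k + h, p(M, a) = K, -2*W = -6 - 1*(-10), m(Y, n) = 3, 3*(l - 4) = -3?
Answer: -5/3 ≈ -1.6667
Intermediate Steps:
l = 3 (l = 4 + (⅓)*(-3) = 4 - 1 = 3)
W = -2 (W = -(-6 - 1*(-10))/2 = -(-6 + 10)/2 = -½*4 = -2)
K = ⅙ (K = 1/(3 + 3) = 1/6 = ⅙ ≈ 0.16667)
p(M, a) = ⅙
j(h) = 3 + h
(W*p(-6, 6))*j(2) = (-2*⅙)*(3 + 2) = -⅓*5 = -5/3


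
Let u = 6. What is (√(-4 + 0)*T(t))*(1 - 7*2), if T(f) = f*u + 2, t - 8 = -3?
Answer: -832*I ≈ -832.0*I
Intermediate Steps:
t = 5 (t = 8 - 3 = 5)
T(f) = 2 + 6*f (T(f) = f*6 + 2 = 6*f + 2 = 2 + 6*f)
(√(-4 + 0)*T(t))*(1 - 7*2) = (√(-4 + 0)*(2 + 6*5))*(1 - 7*2) = (√(-4)*(2 + 30))*(1 - 14) = ((2*I)*32)*(-13) = (64*I)*(-13) = -832*I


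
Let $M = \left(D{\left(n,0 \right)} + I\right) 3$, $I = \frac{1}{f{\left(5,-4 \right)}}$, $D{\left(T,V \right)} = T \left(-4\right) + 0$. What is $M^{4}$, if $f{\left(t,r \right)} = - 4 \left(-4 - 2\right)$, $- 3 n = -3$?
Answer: $\frac{81450625}{4096} \approx 19885.0$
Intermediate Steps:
$n = 1$ ($n = \left(- \frac{1}{3}\right) \left(-3\right) = 1$)
$D{\left(T,V \right)} = - 4 T$ ($D{\left(T,V \right)} = - 4 T + 0 = - 4 T$)
$f{\left(t,r \right)} = 24$ ($f{\left(t,r \right)} = \left(-4\right) \left(-6\right) = 24$)
$I = \frac{1}{24} \approx 0.041667$
$M = - \frac{95}{8}$ ($M = \left(\left(-4\right) 1 + \frac{1}{24}\right) 3 = \left(-4 + \frac{1}{24}\right) 3 = \left(- \frac{95}{24}\right) 3 = - \frac{95}{8} \approx -11.875$)
$M^{4} = \left(- \frac{95}{8}\right)^{4} = \frac{81450625}{4096}$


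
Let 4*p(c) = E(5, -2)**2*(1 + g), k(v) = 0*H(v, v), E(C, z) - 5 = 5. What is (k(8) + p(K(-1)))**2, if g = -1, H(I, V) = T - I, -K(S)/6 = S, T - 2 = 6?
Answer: 0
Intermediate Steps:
T = 8 (T = 2 + 6 = 8)
E(C, z) = 10 (E(C, z) = 5 + 5 = 10)
K(S) = -6*S
H(I, V) = 8 - I
k(v) = 0 (k(v) = 0*(8 - v) = 0)
p(c) = 0 (p(c) = (10**2*(1 - 1))/4 = (100*0)/4 = (1/4)*0 = 0)
(k(8) + p(K(-1)))**2 = (0 + 0)**2 = 0**2 = 0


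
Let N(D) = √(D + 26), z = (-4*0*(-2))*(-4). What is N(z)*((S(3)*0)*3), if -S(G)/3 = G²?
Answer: 0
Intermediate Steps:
z = 0 (z = (0*(-2))*(-4) = 0*(-4) = 0)
S(G) = -3*G²
N(D) = √(26 + D)
N(z)*((S(3)*0)*3) = √(26 + 0)*((-3*3²*0)*3) = √26*((-3*9*0)*3) = √26*(-27*0*3) = √26*(0*3) = √26*0 = 0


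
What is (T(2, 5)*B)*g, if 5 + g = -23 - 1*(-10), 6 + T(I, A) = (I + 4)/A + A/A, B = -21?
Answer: -7182/5 ≈ -1436.4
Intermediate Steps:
T(I, A) = -5 + (4 + I)/A (T(I, A) = -6 + ((I + 4)/A + A/A) = -6 + ((4 + I)/A + 1) = -6 + (1 + (4 + I)/A) = -5 + (4 + I)/A)
g = -18 (g = -5 + (-23 - 1*(-10)) = -5 + (-23 + 10) = -5 - 13 = -18)
(T(2, 5)*B)*g = (((4 + 2 - 5*5)/5)*(-21))*(-18) = (((4 + 2 - 25)/5)*(-21))*(-18) = (((1/5)*(-19))*(-21))*(-18) = -19/5*(-21)*(-18) = (399/5)*(-18) = -7182/5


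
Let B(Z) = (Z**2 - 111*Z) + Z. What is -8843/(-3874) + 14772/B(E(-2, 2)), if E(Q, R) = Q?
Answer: 7400945/108472 ≈ 68.229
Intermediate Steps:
B(Z) = Z**2 - 110*Z
-8843/(-3874) + 14772/B(E(-2, 2)) = -8843/(-3874) + 14772/((-2*(-110 - 2))) = -8843*(-1/3874) + 14772/((-2*(-112))) = 8843/3874 + 14772/224 = 8843/3874 + 14772*(1/224) = 8843/3874 + 3693/56 = 7400945/108472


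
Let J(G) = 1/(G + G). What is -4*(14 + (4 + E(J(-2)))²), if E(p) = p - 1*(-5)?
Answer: -1449/4 ≈ -362.25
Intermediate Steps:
J(G) = 1/(2*G)
E(p) = 5 + p (E(p) = p + 5 = 5 + p)
-4*(14 + (4 + E(J(-2)))²) = -4*(14 + (4 + (5 + (½)/(-2)))²) = -4*(14 + (4 + (5 + (½)*(-½)))²) = -4*(14 + (4 + (5 - ¼))²) = -4*(14 + (4 + 19/4)²) = -4*(14 + (35/4)²) = -4*(14 + 1225/16) = -4*1449/16 = -1449/4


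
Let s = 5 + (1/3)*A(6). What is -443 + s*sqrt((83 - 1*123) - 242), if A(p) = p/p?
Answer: -443 + 16*I*sqrt(282)/3 ≈ -443.0 + 89.562*I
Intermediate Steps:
A(p) = 1
s = 16/3 (s = 5 + (1/3)*1 = 5 + 1/3 = 16/3 ≈ 5.3333)
-443 + s*sqrt((83 - 1*123) - 242) = -443 + 16*sqrt((83 - 1*123) - 242)/3 = -443 + 16*sqrt((83 - 123) - 242)/3 = -443 + 16*sqrt(-40 - 242)/3 = -443 + 16*sqrt(-282)/3 = -443 + 16*(I*sqrt(282))/3 = -443 + 16*I*sqrt(282)/3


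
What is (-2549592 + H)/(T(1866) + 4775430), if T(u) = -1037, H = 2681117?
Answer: 131525/4774393 ≈ 0.027548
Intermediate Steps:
(-2549592 + H)/(T(1866) + 4775430) = (-2549592 + 2681117)/(-1037 + 4775430) = 131525/4774393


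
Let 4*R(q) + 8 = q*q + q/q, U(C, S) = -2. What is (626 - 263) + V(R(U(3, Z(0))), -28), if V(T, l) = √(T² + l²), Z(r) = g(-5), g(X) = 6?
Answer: 363 + √12553/4 ≈ 391.01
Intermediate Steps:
Z(r) = 6
R(q) = -7/4 + q²/4 (R(q) = -2 + (q*q + q/q)/4 = -2 + (q² + 1)/4 = -2 + (1 + q²)/4 = -2 + (¼ + q²/4) = -7/4 + q²/4)
(626 - 263) + V(R(U(3, Z(0))), -28) = (626 - 263) + √((-7/4 + (¼)*(-2)²)² + (-28)²) = 363 + √((-7/4 + (¼)*4)² + 784) = 363 + √((-7/4 + 1)² + 784) = 363 + √((-¾)² + 784) = 363 + √(9/16 + 784) = 363 + √(12553/16) = 363 + √12553/4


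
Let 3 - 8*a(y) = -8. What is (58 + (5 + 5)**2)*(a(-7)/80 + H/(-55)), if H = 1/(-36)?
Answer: 88559/31680 ≈ 2.7954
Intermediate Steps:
a(y) = 11/8 (a(y) = 3/8 - 1/8*(-8) = 3/8 + 1 = 11/8)
H = -1/36 ≈ -0.027778
(58 + (5 + 5)**2)*(a(-7)/80 + H/(-55)) = (58 + (5 + 5)**2)*((11/8)/80 - 1/36/(-55)) = (58 + 10**2)*((11/8)*(1/80) - 1/36*(-1/55)) = (58 + 100)*(11/640 + 1/1980) = 158*(1121/63360) = 88559/31680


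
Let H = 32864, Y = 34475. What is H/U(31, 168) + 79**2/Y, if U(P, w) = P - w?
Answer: -1132131383/4723075 ≈ -239.70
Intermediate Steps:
H/U(31, 168) + 79**2/Y = 32864/(31 - 1*168) + 79**2/34475 = 32864/(31 - 168) + 6241*(1/34475) = 32864/(-137) + 6241/34475 = 32864*(-1/137) + 6241/34475 = -32864/137 + 6241/34475 = -1132131383/4723075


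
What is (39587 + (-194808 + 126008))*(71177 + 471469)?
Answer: -15852317598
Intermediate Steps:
(39587 + (-194808 + 126008))*(71177 + 471469) = (39587 - 68800)*542646 = -29213*542646 = -15852317598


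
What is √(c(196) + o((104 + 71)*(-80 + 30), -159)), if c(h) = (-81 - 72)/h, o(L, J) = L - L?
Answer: 3*I*√17/14 ≈ 0.88352*I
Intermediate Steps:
o(L, J) = 0
c(h) = -153/h
√(c(196) + o((104 + 71)*(-80 + 30), -159)) = √(-153/196 + 0) = √(-153/196) = 3*I*√17/14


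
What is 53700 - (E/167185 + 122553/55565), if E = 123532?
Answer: 99765204182723/1857926905 ≈ 53697.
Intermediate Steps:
53700 - (E/167185 + 122553/55565) = 53700 - (123532/167185 + 122553/55565) = 53700 - 1*5470615777/1857926905 = 53700 - 5470615777/1857926905 = 99765204182723/1857926905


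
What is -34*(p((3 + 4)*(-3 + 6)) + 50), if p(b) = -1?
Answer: -1666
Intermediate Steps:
-34*(p((3 + 4)*(-3 + 6)) + 50) = -34*(-1 + 50) = -34*49 = -1666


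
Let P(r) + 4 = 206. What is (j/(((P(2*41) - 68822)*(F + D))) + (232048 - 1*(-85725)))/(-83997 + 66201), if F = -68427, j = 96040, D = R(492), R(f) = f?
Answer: -10581159277601/592568627580 ≈ -17.856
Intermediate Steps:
D = 492
P(r) = 202 (P(r) = -4 + 206 = 202)
(j/(((P(2*41) - 68822)*(F + D))) + (232048 - 1*(-85725)))/(-83997 + 66201) = (96040/(((202 - 68822)*(-68427 + 492))) + (232048 - 1*(-85725)))/(-83997 + 66201) = (96040/((-68620*(-67935))) + (232048 + 85725))/(-17796) = (96040/4661699700 + 317773)*(-1/17796) = (96040*(1/4661699700) + 317773)*(-1/17796) = (686/33297855 + 317773)*(-1/17796) = (10581159277601/33297855)*(-1/17796) = -10581159277601/592568627580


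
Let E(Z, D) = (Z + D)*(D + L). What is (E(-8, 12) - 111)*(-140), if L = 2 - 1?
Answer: 8260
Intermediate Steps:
L = 1
E(Z, D) = (1 + D)*(D + Z) (E(Z, D) = (Z + D)*(D + 1) = (D + Z)*(1 + D) = (1 + D)*(D + Z))
(E(-8, 12) - 111)*(-140) = ((12 - 8 + 12² + 12*(-8)) - 111)*(-140) = ((12 - 8 + 144 - 96) - 111)*(-140) = (52 - 111)*(-140) = -59*(-140) = 8260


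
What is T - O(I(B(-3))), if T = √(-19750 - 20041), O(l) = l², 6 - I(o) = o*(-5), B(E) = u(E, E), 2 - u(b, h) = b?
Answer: -961 + I*√39791 ≈ -961.0 + 199.48*I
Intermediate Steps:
u(b, h) = 2 - b
B(E) = 2 - E
I(o) = 6 + 5*o (I(o) = 6 - o*(-5) = 6 - (-5)*o = 6 + 5*o)
T = I*√39791 (T = √(-39791) = I*√39791 ≈ 199.48*I)
T - O(I(B(-3))) = I*√39791 - (6 + 5*(2 - 1*(-3)))² = I*√39791 - (6 + 5*(2 + 3))² = I*√39791 - (6 + 5*5)² = I*√39791 - (6 + 25)² = I*√39791 - 1*31² = I*√39791 - 1*961 = I*√39791 - 961 = -961 + I*√39791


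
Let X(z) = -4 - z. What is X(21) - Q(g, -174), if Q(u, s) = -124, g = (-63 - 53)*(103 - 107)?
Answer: 99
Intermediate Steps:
g = 464 (g = -116*(-4) = 464)
X(21) - Q(g, -174) = (-4 - 1*21) - 1*(-124) = (-4 - 21) + 124 = -25 + 124 = 99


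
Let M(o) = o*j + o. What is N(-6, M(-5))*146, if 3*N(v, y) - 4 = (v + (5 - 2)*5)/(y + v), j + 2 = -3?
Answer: 4745/21 ≈ 225.95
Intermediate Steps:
j = -5 (j = -2 - 3 = -5)
M(o) = -4*o (M(o) = o*(-5) + o = -5*o + o = -4*o)
N(v, y) = 4/3 + (15 + v)/(3*(v + y)) (N(v, y) = 4/3 + ((v + (5 - 2)*5)/(y + v))/3 = 4/3 + ((v + 3*5)/(v + y))/3 = 4/3 + ((v + 15)/(v + y))/3 = 4/3 + ((15 + v)/(v + y))/3 = 4/3 + (15 + v)/(3*(v + y)))
N(-6, M(-5))*146 = ((15 + 4*(-4*(-5)) + 5*(-6))/(3*(-6 - 4*(-5))))*146 = ((15 + 4*20 - 30)/(3*(-6 + 20)))*146 = ((⅓)*(15 + 80 - 30)/14)*146 = ((⅓)*(1/14)*65)*146 = (65/42)*146 = 4745/21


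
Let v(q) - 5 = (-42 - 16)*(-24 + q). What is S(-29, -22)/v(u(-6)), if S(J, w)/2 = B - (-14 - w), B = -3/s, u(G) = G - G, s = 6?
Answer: -17/1397 ≈ -0.012169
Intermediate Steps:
u(G) = 0
B = -1/2 (B = -3/6 = -3*1/6 = -1/2 ≈ -0.50000)
S(J, w) = 27 + 2*w (S(J, w) = 2*(-1/2 - (-14 - w)) = 2*(-1/2 + (14 + w)) = 2*(27/2 + w) = 27 + 2*w)
v(q) = 1397 - 58*q (v(q) = 5 + (-42 - 16)*(-24 + q) = 5 - 58*(-24 + q) = 5 + (1392 - 58*q) = 1397 - 58*q)
S(-29, -22)/v(u(-6)) = (27 + 2*(-22))/(1397 - 58*0) = (27 - 44)/(1397 + 0) = -17/1397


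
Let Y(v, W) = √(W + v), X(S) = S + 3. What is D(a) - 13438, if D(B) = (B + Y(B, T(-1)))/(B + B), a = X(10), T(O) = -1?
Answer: -26875/2 + √3/13 ≈ -13437.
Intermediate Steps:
X(S) = 3 + S
a = 13 (a = 3 + 10 = 13)
D(B) = (B + √(-1 + B))/(2*B) (D(B) = (B + √(-1 + B))/(B + B) = (B + √(-1 + B))/((2*B)) = (B + √(-1 + B))*(1/(2*B)) = (B + √(-1 + B))/(2*B))
D(a) - 13438 = (½)*(13 + √(-1 + 13))/13 - 13438 = (½)*(1/13)*(13 + √12) - 13438 = (½)*(1/13)*(13 + 2*√3) - 13438 = (½ + √3/13) - 13438 = -26875/2 + √3/13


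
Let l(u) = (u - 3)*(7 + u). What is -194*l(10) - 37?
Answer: -23123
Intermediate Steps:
l(u) = (-3 + u)*(7 + u)
-194*l(10) - 37 = -194*(-21 + 10² + 4*10) - 37 = -194*(-21 + 100 + 40) - 37 = -194*119 - 37 = -23086 - 37 = -23123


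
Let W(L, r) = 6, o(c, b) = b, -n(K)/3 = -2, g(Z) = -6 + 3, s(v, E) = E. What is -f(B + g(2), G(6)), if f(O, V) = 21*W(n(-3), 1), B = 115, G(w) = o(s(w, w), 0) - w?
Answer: -126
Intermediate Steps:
g(Z) = -3
n(K) = 6 (n(K) = -3*(-2) = 6)
G(w) = -w (G(w) = 0 - w = -w)
f(O, V) = 126 (f(O, V) = 21*6 = 126)
-f(B + g(2), G(6)) = -1*126 = -126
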